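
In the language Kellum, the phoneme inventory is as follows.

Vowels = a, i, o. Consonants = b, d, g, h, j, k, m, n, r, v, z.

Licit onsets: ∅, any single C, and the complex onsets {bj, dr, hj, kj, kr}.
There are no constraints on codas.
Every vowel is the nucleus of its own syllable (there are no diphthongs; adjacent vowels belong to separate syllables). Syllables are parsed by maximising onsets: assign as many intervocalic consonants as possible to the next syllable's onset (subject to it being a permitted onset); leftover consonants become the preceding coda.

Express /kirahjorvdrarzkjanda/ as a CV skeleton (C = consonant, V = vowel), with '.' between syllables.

CV.CV.CCVCC.CCVCC.CCVC.CV

The vowels are i, a, o, a, a, a — 6 nuclei, so 6 syllables.
V1 /i/ – V2 /a/: just /r/ — single C goes to the following onset.
V2 /a/ – V3 /o/: /hj/ — entire cluster is a permitted onset → onset /hj/, coda ∅.
V3 /o/ – V4 /a/: /rvdr/; trying suffixes from longest down, /dr/ is the first permitted one, so coda /rv/ | onset /dr/.
V4 /a/ – V5 /a/: /rzkj/ — longest licit onset from the right is /kj/, leaving /rz/ as coda.
V5 /a/ – V6 /a/: /nd/ — longest licit onset from the right is /d/, leaving /n/ as coda.
So the parse is ki.ra.hjorv.drarz.kjan.da.
Mapping each syllable to C/V: /ki/ → CV, /ra/ → CV, /hjorv/ → CCVCC, /drarz/ → CCVCC, /kjan/ → CCVC, /da/ → CV.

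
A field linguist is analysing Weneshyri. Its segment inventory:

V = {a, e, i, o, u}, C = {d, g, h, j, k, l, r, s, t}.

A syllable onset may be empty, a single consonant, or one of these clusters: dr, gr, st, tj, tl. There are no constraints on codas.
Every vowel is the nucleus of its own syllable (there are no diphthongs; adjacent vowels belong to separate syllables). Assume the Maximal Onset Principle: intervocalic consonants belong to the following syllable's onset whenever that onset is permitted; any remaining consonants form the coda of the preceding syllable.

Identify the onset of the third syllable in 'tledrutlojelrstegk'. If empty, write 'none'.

tl

Vowels present: e, u, o, e, e; each is a nucleus, giving 5 syllables.
Between /e/ (V1) and /u/ (V2): /dr/ — entire cluster is a permitted onset → onset /dr/, coda ∅.
Between /u/ (V2) and /o/ (V3): /tl/ — entire cluster is a permitted onset → onset /tl/, coda ∅.
Between /o/ (V3) and /e/ (V4): just /j/ — single C goes to the following onset.
Between /e/ (V4) and /e/ (V5): /lrst/ — longest licit onset from the right is /st/, leaving /lr/ as coda.
Putting it together: tle.dru.tlo.jelr.stegk.
Syllable 3 is /tlo/: onset /tl/, nucleus /o/, coda ∅.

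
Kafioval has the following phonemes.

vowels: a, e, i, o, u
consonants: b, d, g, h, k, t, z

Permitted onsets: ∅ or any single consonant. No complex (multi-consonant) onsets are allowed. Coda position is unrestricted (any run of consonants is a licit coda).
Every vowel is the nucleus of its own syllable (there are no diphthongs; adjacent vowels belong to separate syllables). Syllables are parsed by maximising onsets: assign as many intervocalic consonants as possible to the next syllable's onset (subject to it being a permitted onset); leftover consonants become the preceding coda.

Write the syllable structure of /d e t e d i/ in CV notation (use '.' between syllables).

The vowels are e, e, i — 3 nuclei, so 3 syllables.
Between /e/ (V1) and /e/ (V2): /t/ → onset of the next syllable (single consonants are always licit onsets).
Between /e/ (V2) and /i/ (V3): /d/ is a single consonant, so it becomes the next onset.
Putting it together: de.te.di.
Mapping each syllable to C/V: /de/ → CV, /te/ → CV, /di/ → CV.

CV.CV.CV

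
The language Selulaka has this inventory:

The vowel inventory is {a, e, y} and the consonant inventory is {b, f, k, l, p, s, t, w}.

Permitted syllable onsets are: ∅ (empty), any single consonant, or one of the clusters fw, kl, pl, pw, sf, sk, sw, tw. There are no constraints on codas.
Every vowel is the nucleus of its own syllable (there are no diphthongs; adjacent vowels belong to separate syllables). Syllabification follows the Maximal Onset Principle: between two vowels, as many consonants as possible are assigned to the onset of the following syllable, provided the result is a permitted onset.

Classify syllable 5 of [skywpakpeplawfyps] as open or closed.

Vowels present: y, a, e, a, y; each is a nucleus, giving 5 syllables.
σ1/σ2 boundary: /wp/ splits as /w/ + /p/ (/p/ is the longest suffix that is a licit onset).
σ2/σ3 boundary: /kp/; trying suffixes from longest down, /p/ is the first permitted one, so coda /k/ | onset /p/.
σ3/σ4 boundary: /pl/ is a licit onset in full, so it all attaches to the next syllable.
σ4/σ5 boundary: /wf/; trying suffixes from longest down, /f/ is the first permitted one, so coda /w/ | onset /f/.
Syllabification: skyw.pak.pe.plaw.fyps.
Syllable 5 is /fyps/ with coda /ps/, so it is closed.

closed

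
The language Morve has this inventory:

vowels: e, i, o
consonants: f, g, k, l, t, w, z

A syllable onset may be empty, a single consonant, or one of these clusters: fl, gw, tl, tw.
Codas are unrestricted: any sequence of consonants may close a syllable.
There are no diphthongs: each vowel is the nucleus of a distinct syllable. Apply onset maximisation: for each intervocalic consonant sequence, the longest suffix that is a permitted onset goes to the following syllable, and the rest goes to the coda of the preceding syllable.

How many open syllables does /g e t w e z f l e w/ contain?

Nuclei (vowels): e, e, e → 3 syllables.
Between /e/ (V1) and /e/ (V2): cluster /tw/ — /tw/ is itself a permitted onset, so the whole cluster goes right; preceding coda = ∅.
Between /e/ (V2) and /e/ (V3): cluster /zfl/ — the longest permitted-onset suffix is /fl/; onset = /fl/, preceding coda = /z/.
Result: ge.twez.flew.
Classifying each syllable: /ge/ (open), /twez/ (closed), /flew/ (closed).
Open syllables: 1.

1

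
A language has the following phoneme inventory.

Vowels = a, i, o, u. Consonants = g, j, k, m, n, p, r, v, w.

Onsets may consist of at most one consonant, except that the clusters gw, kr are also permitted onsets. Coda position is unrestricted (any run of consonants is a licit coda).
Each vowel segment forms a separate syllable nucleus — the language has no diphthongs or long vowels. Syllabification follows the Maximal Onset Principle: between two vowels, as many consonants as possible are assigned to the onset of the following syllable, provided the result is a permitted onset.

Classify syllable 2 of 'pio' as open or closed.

Vowels present: i, o; each is a nucleus, giving 2 syllables.
/i…o/ gap (V1→V2): nothing intervenes; syllable break is V.V.
Syllabification: pi.o.
Syllable 2 is /o/; it ends in its nucleus with no coda, so it is open.

open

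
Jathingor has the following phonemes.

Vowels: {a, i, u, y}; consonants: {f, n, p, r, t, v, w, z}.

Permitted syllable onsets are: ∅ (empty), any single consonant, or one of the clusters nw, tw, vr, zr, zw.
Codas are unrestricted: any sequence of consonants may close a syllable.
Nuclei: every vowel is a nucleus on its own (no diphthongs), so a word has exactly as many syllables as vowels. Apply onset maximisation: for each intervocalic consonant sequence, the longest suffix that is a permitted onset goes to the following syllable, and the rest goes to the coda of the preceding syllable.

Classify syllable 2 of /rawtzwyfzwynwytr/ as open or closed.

The vowels are a, y, y, y — 4 nuclei, so 4 syllables.
V1 /a/ – V2 /y/: /wtzw/ — longest licit onset from the right is /zw/, leaving /wt/ as coda.
V2 /y/ – V3 /y/: cluster /fzw/ — the longest permitted-onset suffix is /zw/; onset = /zw/, preceding coda = /f/.
V3 /y/ – V4 /y/: cluster /nw/ — /nw/ is itself a permitted onset, so the whole cluster goes right; preceding coda = ∅.
Result: rawt.zwyf.zwy.nwytr.
Syllable 2 is /zwyf/ with coda /f/, so it is closed.

closed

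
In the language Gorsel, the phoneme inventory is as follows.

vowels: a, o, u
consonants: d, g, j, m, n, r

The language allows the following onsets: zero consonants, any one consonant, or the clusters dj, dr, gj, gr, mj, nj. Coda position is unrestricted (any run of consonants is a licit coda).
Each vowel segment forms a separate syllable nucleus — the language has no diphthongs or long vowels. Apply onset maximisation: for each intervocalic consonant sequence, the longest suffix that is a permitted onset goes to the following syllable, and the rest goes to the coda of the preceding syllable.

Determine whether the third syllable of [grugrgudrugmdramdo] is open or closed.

Vowels present: u, u, u, a, o; each is a nucleus, giving 5 syllables.
V1 /u/ – V2 /u/: /grg/ splits as /gr/ + /g/ (/g/ is the longest suffix that is a licit onset).
V2 /u/ – V3 /u/: /dr/ is a licit onset in full, so it all attaches to the next syllable.
V3 /u/ – V4 /a/: /gmdr/; trying suffixes from longest down, /dr/ is the first permitted one, so coda /gm/ | onset /dr/.
V4 /a/ – V5 /o/: /md/ — longest licit onset from the right is /d/, leaving /m/ as coda.
Putting it together: grugr.gu.drugm.dram.do.
Syllable 3 is /drugm/ with coda /gm/, so it is closed.

closed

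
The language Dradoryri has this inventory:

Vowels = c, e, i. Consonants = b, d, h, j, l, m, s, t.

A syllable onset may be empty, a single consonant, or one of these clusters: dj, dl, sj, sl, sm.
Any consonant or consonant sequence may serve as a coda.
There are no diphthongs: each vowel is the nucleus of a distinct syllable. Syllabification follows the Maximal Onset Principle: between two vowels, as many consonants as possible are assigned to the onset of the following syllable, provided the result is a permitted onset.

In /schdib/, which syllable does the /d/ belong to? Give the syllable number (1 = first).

Nuclei (vowels): c, i → 2 syllables.
σ1/σ2 boundary: cluster /hd/ — the longest permitted-onset suffix is /d/; onset = /d/, preceding coda = /h/.
Putting it together: sch.dib.
The /d/ is in the onset of syllable 2 (/dib/).

2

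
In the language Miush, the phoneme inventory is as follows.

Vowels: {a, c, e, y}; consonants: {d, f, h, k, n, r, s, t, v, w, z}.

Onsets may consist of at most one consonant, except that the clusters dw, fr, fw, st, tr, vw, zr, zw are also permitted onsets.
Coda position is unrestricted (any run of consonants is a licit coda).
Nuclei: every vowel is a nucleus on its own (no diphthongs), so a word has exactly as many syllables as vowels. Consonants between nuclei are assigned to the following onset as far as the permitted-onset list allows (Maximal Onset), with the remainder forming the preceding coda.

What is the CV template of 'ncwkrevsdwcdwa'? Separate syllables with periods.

Vowels present: c, e, c, a; each is a nucleus, giving 4 syllables.
Between /c/ (V1) and /e/ (V2): /wkr/ — longest licit onset from the right is /r/, leaving /wk/ as coda.
Between /e/ (V2) and /c/ (V3): cluster /vsdw/ — the longest permitted-onset suffix is /dw/; onset = /dw/, preceding coda = /vs/.
Between /c/ (V3) and /a/ (V4): /dw/ is a licit onset in full, so it all attaches to the next syllable.
Putting it together: ncwk.revs.dwc.dwa.
Mapping each syllable to C/V: /ncwk/ → CVCC, /revs/ → CVCC, /dwc/ → CCV, /dwa/ → CCV.

CVCC.CVCC.CCV.CCV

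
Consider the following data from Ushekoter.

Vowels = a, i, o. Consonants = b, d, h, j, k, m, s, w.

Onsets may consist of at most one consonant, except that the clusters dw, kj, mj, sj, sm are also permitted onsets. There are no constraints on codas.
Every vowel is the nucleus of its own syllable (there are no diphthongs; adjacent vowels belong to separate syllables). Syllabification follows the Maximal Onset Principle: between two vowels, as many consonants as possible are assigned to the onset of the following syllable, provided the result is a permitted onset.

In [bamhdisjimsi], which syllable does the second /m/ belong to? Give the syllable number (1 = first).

3

Vowels present: a, i, i, i; each is a nucleus, giving 4 syllables.
Between /a/ (V1) and /i/ (V2): /mhd/; trying suffixes from longest down, /d/ is the first permitted one, so coda /mh/ | onset /d/.
Between /i/ (V2) and /i/ (V3): /sj/ is a licit onset in full, so it all attaches to the next syllable.
Between /i/ (V3) and /i/ (V4): /ms/ — longest licit onset from the right is /s/, leaving /m/ as coda.
Result: bamh.di.sjim.si.
The second /m/ is in the coda of syllable 3 (/sjim/).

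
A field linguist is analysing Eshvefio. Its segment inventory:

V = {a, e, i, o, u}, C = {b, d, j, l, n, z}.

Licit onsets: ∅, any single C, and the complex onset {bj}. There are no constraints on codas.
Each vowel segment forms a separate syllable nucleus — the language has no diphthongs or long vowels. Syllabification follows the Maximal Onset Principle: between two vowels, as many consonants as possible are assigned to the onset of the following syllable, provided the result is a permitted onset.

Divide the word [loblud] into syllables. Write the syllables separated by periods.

lob.lud

The vowels are o, u — 2 nuclei, so 2 syllables.
V1 /o/ – V2 /u/: /bl/ splits as /b/ + /l/ (/l/ is the longest suffix that is a licit onset).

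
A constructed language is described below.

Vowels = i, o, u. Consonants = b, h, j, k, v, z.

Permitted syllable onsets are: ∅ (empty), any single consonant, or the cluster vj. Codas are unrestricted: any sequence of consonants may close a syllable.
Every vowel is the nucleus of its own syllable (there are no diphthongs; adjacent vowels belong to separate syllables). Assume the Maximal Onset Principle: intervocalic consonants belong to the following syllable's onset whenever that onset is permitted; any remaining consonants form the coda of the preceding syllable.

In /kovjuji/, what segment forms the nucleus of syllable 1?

The vowels are o, u, i — 3 nuclei, so 3 syllables.
The first nucleus (vowel 1 from the left) is /o/.

o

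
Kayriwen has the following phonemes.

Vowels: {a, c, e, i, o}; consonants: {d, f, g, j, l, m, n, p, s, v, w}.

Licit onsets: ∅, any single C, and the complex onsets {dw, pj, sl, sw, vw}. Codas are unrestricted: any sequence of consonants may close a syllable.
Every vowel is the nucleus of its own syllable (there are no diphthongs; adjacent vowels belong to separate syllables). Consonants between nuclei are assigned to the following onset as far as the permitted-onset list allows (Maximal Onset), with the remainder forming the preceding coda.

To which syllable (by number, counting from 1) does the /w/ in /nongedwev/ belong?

Vowels present: o, e, e; each is a nucleus, giving 3 syllables.
σ1/σ2 boundary: /ng/ splits as /n/ + /g/ (/g/ is the longest suffix that is a licit onset).
σ2/σ3 boundary: cluster /dw/ — /dw/ is itself a permitted onset, so the whole cluster goes right; preceding coda = ∅.
Syllabification: non.ge.dwev.
The /w/ is in the onset of syllable 3 (/dwev/).

3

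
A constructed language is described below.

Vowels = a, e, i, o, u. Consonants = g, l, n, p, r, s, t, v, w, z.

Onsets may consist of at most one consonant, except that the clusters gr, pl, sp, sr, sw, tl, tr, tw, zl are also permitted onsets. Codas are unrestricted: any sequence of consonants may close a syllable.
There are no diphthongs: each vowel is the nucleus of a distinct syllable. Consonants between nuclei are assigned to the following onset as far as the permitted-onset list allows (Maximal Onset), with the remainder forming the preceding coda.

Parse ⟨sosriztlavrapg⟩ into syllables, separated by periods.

Nuclei (vowels): o, i, a, a → 4 syllables.
V1 /o/ – V2 /i/: /sr/ — entire cluster is a permitted onset → onset /sr/, coda ∅.
V2 /i/ – V3 /a/: cluster /ztl/ — the longest permitted-onset suffix is /tl/; onset = /tl/, preceding coda = /z/.
V3 /a/ – V4 /a/: cluster /vr/ — the longest permitted-onset suffix is /r/; onset = /r/, preceding coda = /v/.

so.sriz.tlav.rapg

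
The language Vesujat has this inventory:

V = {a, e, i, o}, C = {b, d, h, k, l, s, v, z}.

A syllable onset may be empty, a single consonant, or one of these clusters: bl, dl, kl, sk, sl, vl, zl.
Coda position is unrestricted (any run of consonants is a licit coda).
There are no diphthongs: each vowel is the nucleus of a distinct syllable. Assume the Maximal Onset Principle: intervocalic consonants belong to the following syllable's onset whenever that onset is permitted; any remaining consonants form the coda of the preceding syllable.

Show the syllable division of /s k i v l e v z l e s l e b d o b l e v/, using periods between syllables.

Nuclei (vowels): i, e, e, e, o, e → 6 syllables.
σ1/σ2 boundary: /vl/ — entire cluster is a permitted onset → onset /vl/, coda ∅.
σ2/σ3 boundary: /vzl/ — longest licit onset from the right is /zl/, leaving /v/ as coda.
σ3/σ4 boundary: /sl/ is a licit onset in full, so it all attaches to the next syllable.
σ4/σ5 boundary: cluster /bd/ — the longest permitted-onset suffix is /d/; onset = /d/, preceding coda = /b/.
σ5/σ6 boundary: /bl/ — entire cluster is a permitted onset → onset /bl/, coda ∅.

ski.vlev.zle.sleb.do.blev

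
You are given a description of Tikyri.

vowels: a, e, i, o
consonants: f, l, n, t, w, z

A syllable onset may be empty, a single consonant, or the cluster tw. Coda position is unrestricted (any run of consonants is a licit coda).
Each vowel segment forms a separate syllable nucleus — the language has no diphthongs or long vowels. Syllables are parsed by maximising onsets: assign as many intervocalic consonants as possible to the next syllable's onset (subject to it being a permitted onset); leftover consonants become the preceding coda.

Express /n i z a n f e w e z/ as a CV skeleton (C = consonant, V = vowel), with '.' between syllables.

CV.CVC.CV.CVC

Vowels present: i, a, e, e; each is a nucleus, giving 4 syllables.
V1 /i/ – V2 /a/: just /z/ — single C goes to the following onset.
V2 /a/ – V3 /e/: /nf/ splits as /n/ + /f/ (/f/ is the longest suffix that is a licit onset).
V3 /e/ – V4 /e/: just /w/ — single C goes to the following onset.
Result: ni.zan.fe.wez.
Mapping each syllable to C/V: /ni/ → CV, /zan/ → CVC, /fe/ → CV, /wez/ → CVC.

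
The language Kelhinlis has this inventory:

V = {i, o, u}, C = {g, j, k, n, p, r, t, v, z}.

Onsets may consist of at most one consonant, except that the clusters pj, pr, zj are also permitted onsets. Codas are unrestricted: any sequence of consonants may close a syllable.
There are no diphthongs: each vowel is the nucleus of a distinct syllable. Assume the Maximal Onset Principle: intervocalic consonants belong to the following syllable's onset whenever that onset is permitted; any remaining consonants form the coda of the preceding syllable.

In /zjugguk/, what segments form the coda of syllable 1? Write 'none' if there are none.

The vowels are u, u — 2 nuclei, so 2 syllables.
/u…u/ gap (V1→V2): /gg/ splits as /g/ + /g/ (/g/ is the longest suffix that is a licit onset).
So the parse is zjug.guk.
Syllable 1 is /zjug/: onset /zj/, nucleus /u/, coda /g/.

g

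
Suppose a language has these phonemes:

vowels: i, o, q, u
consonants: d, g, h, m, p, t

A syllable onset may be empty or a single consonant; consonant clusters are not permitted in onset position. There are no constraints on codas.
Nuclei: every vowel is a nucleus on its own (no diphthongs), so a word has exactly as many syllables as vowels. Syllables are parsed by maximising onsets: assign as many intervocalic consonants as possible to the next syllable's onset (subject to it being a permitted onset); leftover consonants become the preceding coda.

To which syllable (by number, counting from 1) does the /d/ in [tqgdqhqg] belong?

2

The vowels are q, q, q — 3 nuclei, so 3 syllables.
/q…q/ gap (V1→V2): /gd/ — longest licit onset from the right is /d/, leaving /g/ as coda.
/q…q/ gap (V2→V3): /h/ → onset of the next syllable (single consonants are always licit onsets).
Result: tqg.dq.hqg.
The /d/ is in the onset of syllable 2 (/dq/).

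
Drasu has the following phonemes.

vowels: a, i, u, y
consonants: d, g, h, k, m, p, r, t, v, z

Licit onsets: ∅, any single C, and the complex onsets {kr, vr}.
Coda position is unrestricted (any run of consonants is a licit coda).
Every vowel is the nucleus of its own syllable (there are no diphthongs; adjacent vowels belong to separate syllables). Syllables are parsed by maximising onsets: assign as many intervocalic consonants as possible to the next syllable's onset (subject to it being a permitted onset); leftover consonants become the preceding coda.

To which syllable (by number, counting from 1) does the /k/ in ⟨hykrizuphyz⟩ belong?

2

Vowels present: y, i, u, y; each is a nucleus, giving 4 syllables.
/y…i/ gap (V1→V2): /kr/ is a licit onset in full, so it all attaches to the next syllable.
/i…u/ gap (V2→V3): just /z/ — single C goes to the following onset.
/u…y/ gap (V3→V4): /ph/; trying suffixes from longest down, /h/ is the first permitted one, so coda /p/ | onset /h/.
So the parse is hy.kri.zup.hyz.
The /k/ is in the onset of syllable 2 (/kri/).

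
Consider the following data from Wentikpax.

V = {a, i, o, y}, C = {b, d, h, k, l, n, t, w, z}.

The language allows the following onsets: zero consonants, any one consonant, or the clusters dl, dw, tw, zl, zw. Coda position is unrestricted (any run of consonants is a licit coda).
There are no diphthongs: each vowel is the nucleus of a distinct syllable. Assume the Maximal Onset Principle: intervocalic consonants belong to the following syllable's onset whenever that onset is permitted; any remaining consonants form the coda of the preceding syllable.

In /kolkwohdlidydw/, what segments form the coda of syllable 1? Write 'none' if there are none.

lk

Nuclei (vowels): o, o, i, y → 4 syllables.
/o…o/ gap (V1→V2): /lkw/ — longest licit onset from the right is /w/, leaving /lk/ as coda.
/o…i/ gap (V2→V3): cluster /hdl/ — the longest permitted-onset suffix is /dl/; onset = /dl/, preceding coda = /h/.
/i…y/ gap (V3→V4): /d/ → onset of the next syllable (single consonants are always licit onsets).
So the parse is kolk.woh.dli.dydw.
Syllable 1 is /kolk/: onset /k/, nucleus /o/, coda /lk/.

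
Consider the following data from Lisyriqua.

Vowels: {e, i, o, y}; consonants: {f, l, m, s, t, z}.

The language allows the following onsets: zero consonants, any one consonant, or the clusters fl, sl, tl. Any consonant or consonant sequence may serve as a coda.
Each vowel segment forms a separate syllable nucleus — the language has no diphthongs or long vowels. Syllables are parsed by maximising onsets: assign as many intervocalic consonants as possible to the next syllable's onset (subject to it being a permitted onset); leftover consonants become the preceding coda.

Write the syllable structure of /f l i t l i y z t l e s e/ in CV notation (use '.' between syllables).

CCV.CCV.VC.CCV.CV

The vowels are i, i, y, e, e — 5 nuclei, so 5 syllables.
Between /i/ (V1) and /i/ (V2): /tl/ is a licit onset in full, so it all attaches to the next syllable.
Between /i/ (V2) and /y/ (V3): no consonants, so the boundary falls immediately after /i/.
Between /y/ (V3) and /e/ (V4): /ztl/ splits as /z/ + /tl/ (/tl/ is the longest suffix that is a licit onset).
Between /e/ (V4) and /e/ (V5): /s/ → onset of the next syllable (single consonants are always licit onsets).
Putting it together: fli.tli.yz.tle.se.
Mapping each syllable to C/V: /fli/ → CCV, /tli/ → CCV, /yz/ → VC, /tle/ → CCV, /se/ → CV.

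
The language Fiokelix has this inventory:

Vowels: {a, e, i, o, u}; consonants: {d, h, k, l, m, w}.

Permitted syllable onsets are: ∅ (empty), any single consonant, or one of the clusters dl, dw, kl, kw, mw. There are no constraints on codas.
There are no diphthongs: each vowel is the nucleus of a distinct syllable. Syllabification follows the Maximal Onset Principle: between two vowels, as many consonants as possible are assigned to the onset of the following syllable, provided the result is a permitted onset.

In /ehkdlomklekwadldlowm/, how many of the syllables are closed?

4

Vowels present: e, o, e, a, o; each is a nucleus, giving 5 syllables.
V1 /e/ – V2 /o/: /hkdl/ splits as /hk/ + /dl/ (/dl/ is the longest suffix that is a licit onset).
V2 /o/ – V3 /e/: cluster /mkl/ — the longest permitted-onset suffix is /kl/; onset = /kl/, preceding coda = /m/.
V3 /e/ – V4 /a/: /kw/ — entire cluster is a permitted onset → onset /kw/, coda ∅.
V4 /a/ – V5 /o/: /dldl/ splits as /dl/ + /dl/ (/dl/ is the longest suffix that is a licit onset).
Putting it together: ehk.dlom.kle.kwadl.dlowm.
Classifying each syllable: /ehk/ (closed), /dlom/ (closed), /kle/ (open), /kwadl/ (closed), /dlowm/ (closed).
Closed syllables: 4.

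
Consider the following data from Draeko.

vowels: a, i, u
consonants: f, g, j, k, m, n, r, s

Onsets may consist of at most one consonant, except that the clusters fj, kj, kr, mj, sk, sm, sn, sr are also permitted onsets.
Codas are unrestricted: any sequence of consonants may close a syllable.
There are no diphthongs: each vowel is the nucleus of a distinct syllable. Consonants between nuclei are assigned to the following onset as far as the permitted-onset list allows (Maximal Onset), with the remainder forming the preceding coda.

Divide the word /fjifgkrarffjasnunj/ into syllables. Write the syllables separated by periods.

The vowels are i, a, a, u — 4 nuclei, so 4 syllables.
V1 /i/ – V2 /a/: cluster /fgkr/ — the longest permitted-onset suffix is /kr/; onset = /kr/, preceding coda = /fg/.
V2 /a/ – V3 /a/: /rffj/ — longest licit onset from the right is /fj/, leaving /rf/ as coda.
V3 /a/ – V4 /u/: /sn/ is a licit onset in full, so it all attaches to the next syllable.

fjifg.krarf.fja.snunj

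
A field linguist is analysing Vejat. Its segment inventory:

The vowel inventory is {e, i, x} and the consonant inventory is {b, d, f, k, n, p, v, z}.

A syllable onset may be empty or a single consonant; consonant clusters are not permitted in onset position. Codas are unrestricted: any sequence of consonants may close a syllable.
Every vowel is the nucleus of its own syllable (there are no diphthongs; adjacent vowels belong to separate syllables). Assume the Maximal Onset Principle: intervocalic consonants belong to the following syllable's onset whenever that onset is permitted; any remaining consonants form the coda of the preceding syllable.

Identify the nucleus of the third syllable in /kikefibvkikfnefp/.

i

The vowels are i, e, i, i, e — 5 nuclei, so 5 syllables.
The third nucleus (vowel 3 from the left) is /i/.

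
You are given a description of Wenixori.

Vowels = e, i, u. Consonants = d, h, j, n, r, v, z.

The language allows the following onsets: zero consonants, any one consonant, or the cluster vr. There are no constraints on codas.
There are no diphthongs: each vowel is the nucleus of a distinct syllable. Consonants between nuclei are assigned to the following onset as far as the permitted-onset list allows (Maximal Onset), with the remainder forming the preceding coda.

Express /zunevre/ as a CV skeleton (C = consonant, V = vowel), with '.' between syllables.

CV.CV.CCV

Vowels present: u, e, e; each is a nucleus, giving 3 syllables.
/u…e/ gap (V1→V2): just /n/ — single C goes to the following onset.
/e…e/ gap (V2→V3): /vr/ is a licit onset in full, so it all attaches to the next syllable.
Syllabification: zu.ne.vre.
Mapping each syllable to C/V: /zu/ → CV, /ne/ → CV, /vre/ → CCV.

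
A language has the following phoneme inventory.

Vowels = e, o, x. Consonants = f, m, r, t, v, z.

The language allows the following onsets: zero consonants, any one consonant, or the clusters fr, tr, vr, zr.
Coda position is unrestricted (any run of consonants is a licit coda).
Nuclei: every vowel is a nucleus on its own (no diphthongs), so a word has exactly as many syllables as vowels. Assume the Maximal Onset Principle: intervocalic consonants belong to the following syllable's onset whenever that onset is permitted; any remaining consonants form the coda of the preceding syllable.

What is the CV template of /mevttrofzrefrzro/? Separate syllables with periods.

The vowels are e, o, e, o — 4 nuclei, so 4 syllables.
V1 /e/ – V2 /o/: cluster /vttr/ — the longest permitted-onset suffix is /tr/; onset = /tr/, preceding coda = /vt/.
V2 /o/ – V3 /e/: /fzr/ splits as /f/ + /zr/ (/zr/ is the longest suffix that is a licit onset).
V3 /e/ – V4 /o/: cluster /frzr/ — the longest permitted-onset suffix is /zr/; onset = /zr/, preceding coda = /fr/.
So the parse is mevt.trof.zrefr.zro.
Mapping each syllable to C/V: /mevt/ → CVCC, /trof/ → CCVC, /zrefr/ → CCVCC, /zro/ → CCV.

CVCC.CCVC.CCVCC.CCV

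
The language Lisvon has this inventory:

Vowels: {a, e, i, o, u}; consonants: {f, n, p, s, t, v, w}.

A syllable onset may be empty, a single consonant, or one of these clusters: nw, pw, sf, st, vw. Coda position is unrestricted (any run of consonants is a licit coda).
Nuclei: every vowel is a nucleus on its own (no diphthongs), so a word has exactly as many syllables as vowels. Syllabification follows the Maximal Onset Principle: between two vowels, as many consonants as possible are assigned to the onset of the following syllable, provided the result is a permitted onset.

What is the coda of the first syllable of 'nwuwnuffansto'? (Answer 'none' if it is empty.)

Nuclei (vowels): u, u, a, o → 4 syllables.
/u…u/ gap (V1→V2): cluster /wn/ — the longest permitted-onset suffix is /n/; onset = /n/, preceding coda = /w/.
/u…a/ gap (V2→V3): /ff/; trying suffixes from longest down, /f/ is the first permitted one, so coda /f/ | onset /f/.
/a…o/ gap (V3→V4): /nst/ splits as /n/ + /st/ (/st/ is the longest suffix that is a licit onset).
So the parse is nwuw.nuf.fan.sto.
Syllable 1 is /nwuw/: onset /nw/, nucleus /u/, coda /w/.

w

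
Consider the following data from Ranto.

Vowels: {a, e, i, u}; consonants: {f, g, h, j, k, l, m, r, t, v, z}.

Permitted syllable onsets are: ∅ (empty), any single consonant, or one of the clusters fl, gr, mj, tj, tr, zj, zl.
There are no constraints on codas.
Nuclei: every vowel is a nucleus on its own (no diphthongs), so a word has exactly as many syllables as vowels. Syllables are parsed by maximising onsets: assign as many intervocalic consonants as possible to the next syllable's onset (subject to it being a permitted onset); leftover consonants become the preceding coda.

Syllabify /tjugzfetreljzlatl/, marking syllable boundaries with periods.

Vowels present: u, e, e, a; each is a nucleus, giving 4 syllables.
V1 /u/ – V2 /e/: cluster /gzf/ — the longest permitted-onset suffix is /f/; onset = /f/, preceding coda = /gz/.
V2 /e/ – V3 /e/: /tr/ is a licit onset in full, so it all attaches to the next syllable.
V3 /e/ – V4 /a/: /ljzl/ — longest licit onset from the right is /zl/, leaving /lj/ as coda.

tjugz.fe.trelj.zlatl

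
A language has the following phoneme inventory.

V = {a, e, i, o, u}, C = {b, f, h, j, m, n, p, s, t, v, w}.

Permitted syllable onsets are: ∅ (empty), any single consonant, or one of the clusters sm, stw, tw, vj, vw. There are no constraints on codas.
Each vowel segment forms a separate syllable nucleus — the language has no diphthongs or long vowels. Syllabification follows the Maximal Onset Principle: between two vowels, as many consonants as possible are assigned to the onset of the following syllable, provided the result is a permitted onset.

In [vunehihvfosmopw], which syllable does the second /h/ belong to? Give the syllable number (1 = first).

The vowels are u, e, i, o, o — 5 nuclei, so 5 syllables.
Between /u/ (V1) and /e/ (V2): /n/ is a single consonant, so it becomes the next onset.
Between /e/ (V2) and /i/ (V3): /h/ is a single consonant, so it becomes the next onset.
Between /i/ (V3) and /o/ (V4): cluster /hvf/ — the longest permitted-onset suffix is /f/; onset = /f/, preceding coda = /hv/.
Between /o/ (V4) and /o/ (V5): /sm/ — entire cluster is a permitted onset → onset /sm/, coda ∅.
Result: vu.ne.hihv.fo.smopw.
The second /h/ is in the coda of syllable 3 (/hihv/).

3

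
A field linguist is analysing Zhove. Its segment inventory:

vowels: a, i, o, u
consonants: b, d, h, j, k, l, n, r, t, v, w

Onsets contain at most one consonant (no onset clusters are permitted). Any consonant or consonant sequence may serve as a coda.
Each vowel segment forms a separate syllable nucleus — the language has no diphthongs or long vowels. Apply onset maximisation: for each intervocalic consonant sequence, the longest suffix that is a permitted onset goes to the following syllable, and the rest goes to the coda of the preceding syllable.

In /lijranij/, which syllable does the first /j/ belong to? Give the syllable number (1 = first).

Nuclei (vowels): i, a, i → 3 syllables.
/i…a/ gap (V1→V2): /jr/ — longest licit onset from the right is /r/, leaving /j/ as coda.
/a…i/ gap (V2→V3): just /n/ — single C goes to the following onset.
Syllabification: lij.ra.nij.
The first /j/ is in the coda of syllable 1 (/lij/).

1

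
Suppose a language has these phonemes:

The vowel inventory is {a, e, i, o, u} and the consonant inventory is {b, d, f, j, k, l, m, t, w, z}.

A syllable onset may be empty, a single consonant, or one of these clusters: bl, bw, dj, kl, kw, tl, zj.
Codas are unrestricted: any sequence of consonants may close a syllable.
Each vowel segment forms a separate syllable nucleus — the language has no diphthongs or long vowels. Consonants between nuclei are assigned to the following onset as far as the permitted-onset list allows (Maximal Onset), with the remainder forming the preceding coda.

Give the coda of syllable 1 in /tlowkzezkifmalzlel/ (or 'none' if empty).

wk

The vowels are o, e, i, a, e — 5 nuclei, so 5 syllables.
/o…e/ gap (V1→V2): /wkz/ splits as /wk/ + /z/ (/z/ is the longest suffix that is a licit onset).
/e…i/ gap (V2→V3): /zk/ — longest licit onset from the right is /k/, leaving /z/ as coda.
/i…a/ gap (V3→V4): /fm/ splits as /f/ + /m/ (/m/ is the longest suffix that is a licit onset).
/a…e/ gap (V4→V5): /lzl/ splits as /lz/ + /l/ (/l/ is the longest suffix that is a licit onset).
Putting it together: tlowk.zez.kif.malz.lel.
Syllable 1 is /tlowk/: onset /tl/, nucleus /o/, coda /wk/.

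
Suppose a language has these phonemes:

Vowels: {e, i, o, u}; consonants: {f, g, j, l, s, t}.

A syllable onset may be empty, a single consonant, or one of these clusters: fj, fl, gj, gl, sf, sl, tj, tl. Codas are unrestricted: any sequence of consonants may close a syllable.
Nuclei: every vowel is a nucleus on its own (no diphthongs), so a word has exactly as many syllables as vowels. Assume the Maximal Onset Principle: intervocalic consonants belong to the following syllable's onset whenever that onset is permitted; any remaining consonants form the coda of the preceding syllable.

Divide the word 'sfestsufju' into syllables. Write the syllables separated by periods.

sfest.su.fju

Nuclei (vowels): e, u, u → 3 syllables.
V1 /e/ – V2 /u/: /sts/; trying suffixes from longest down, /s/ is the first permitted one, so coda /st/ | onset /s/.
V2 /u/ – V3 /u/: cluster /fj/ — /fj/ is itself a permitted onset, so the whole cluster goes right; preceding coda = ∅.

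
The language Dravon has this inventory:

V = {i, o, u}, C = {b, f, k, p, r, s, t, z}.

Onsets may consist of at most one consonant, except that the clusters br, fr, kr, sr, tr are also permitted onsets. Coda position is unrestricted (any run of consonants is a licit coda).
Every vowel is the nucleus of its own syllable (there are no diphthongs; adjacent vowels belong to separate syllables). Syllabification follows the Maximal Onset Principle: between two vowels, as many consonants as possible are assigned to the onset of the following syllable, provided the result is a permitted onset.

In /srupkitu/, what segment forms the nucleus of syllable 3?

Vowels present: u, i, u; each is a nucleus, giving 3 syllables.
The third nucleus (vowel 3 from the left) is /u/.

u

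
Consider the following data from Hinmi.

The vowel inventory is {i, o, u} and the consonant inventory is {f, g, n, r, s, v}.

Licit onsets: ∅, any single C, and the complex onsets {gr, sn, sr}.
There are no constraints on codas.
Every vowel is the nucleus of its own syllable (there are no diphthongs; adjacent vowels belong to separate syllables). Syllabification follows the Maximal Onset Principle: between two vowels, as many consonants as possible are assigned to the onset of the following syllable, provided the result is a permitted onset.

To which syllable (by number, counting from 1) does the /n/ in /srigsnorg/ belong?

2

Vowels present: i, o; each is a nucleus, giving 2 syllables.
V1 /i/ – V2 /o/: /gsn/ splits as /g/ + /sn/ (/sn/ is the longest suffix that is a licit onset).
Result: srig.snorg.
The /n/ is in the onset of syllable 2 (/snorg/).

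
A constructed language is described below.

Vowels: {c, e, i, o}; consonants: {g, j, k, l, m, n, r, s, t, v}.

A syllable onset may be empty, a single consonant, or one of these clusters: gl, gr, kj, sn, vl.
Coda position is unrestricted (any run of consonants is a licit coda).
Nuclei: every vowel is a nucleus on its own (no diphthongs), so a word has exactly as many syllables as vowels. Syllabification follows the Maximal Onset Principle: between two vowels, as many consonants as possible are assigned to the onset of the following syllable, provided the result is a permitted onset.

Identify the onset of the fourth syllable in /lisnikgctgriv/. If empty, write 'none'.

Nuclei (vowels): i, i, c, i → 4 syllables.
/i…i/ gap (V1→V2): cluster /sn/ — /sn/ is itself a permitted onset, so the whole cluster goes right; preceding coda = ∅.
/i…c/ gap (V2→V3): /kg/; trying suffixes from longest down, /g/ is the first permitted one, so coda /k/ | onset /g/.
/c…i/ gap (V3→V4): /tgr/ splits as /t/ + /gr/ (/gr/ is the longest suffix that is a licit onset).
So the parse is li.snik.gct.griv.
Syllable 4 is /griv/: onset /gr/, nucleus /i/, coda /v/.

gr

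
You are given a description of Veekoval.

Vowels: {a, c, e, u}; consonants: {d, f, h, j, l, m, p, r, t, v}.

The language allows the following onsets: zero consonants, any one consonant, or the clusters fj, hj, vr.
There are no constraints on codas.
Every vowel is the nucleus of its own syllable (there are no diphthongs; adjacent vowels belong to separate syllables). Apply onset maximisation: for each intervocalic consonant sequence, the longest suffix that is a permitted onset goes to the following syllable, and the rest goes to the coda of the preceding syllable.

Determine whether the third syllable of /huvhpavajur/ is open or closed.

open

Nuclei (vowels): u, a, a, u → 4 syllables.
Between /u/ (V1) and /a/ (V2): cluster /vhp/ — the longest permitted-onset suffix is /p/; onset = /p/, preceding coda = /vh/.
Between /a/ (V2) and /a/ (V3): /v/ → onset of the next syllable (single consonants are always licit onsets).
Between /a/ (V3) and /u/ (V4): just /j/ — single C goes to the following onset.
Result: huvh.pa.va.jur.
Syllable 3 is /va/; it ends in its nucleus with no coda, so it is open.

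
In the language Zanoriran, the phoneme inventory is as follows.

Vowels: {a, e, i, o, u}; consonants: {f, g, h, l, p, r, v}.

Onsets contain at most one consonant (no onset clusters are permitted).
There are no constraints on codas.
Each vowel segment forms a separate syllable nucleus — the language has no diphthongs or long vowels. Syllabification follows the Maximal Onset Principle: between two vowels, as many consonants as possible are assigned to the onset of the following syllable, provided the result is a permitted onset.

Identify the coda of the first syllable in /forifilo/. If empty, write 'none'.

Vowels present: o, i, i, o; each is a nucleus, giving 4 syllables.
/o…i/ gap (V1→V2): just /r/ — single C goes to the following onset.
/i…i/ gap (V2→V3): /f/ is a single consonant, so it becomes the next onset.
/i…o/ gap (V3→V4): just /l/ — single C goes to the following onset.
So the parse is fo.ri.fi.lo.
Syllable 1 is /fo/: onset /f/, nucleus /o/, coda ∅.

none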